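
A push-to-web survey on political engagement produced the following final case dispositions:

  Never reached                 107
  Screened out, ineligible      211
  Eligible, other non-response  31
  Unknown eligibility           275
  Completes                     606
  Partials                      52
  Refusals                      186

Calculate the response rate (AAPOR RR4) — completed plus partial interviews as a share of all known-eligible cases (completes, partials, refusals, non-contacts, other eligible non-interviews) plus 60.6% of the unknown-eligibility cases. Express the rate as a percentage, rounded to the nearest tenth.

Num = 606 + 52 = 658
Known eligible = 606 + 52 + 186 + 107 + 31 = 982
e × U = 0.6060 × 275 = 166.65
Denominator = 982 + 166.65 = 1148.65
RR4 = 658 / 1148.65 = 0.5728

57.3%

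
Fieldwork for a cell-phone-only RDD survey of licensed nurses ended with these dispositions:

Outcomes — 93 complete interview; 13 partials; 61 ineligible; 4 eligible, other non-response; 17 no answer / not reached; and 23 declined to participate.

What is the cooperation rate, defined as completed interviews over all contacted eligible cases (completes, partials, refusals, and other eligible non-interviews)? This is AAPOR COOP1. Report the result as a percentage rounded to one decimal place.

Num → 93
Denom → 93 + 13 + 23 + 4 = 133
COOP1 = 93 / 133 = 0.6992

69.9%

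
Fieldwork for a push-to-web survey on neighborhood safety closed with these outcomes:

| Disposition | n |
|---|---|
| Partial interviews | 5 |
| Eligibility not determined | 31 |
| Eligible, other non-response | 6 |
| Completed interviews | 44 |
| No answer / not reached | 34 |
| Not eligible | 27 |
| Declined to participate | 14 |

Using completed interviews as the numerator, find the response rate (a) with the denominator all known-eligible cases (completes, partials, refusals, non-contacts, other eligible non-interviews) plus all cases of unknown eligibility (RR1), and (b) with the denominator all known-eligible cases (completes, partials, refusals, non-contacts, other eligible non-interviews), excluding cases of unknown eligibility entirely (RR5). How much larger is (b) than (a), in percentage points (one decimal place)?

9.9

Numerator = 44
Base = 44 + 5 + 14 + 34 + 6 + 31 = 134
RR1 = 44 / 134 = 0.3284
Base = 44 + 5 + 14 + 34 + 6 = 103
RR5 = 44 / 103 = 0.4272
Difference = 42.72 − 32.84 = 9.88 percentage points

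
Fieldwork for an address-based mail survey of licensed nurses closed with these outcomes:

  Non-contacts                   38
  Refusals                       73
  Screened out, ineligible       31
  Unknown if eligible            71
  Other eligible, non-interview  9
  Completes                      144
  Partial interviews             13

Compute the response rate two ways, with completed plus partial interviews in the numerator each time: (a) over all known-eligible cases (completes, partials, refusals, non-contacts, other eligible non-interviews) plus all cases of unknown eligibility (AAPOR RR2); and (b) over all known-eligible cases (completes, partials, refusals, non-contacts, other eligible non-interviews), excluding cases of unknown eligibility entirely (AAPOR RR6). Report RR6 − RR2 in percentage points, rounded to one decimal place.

11.6

Top: 144 + 13 = 157
Denominator: 144 + 13 + 73 + 38 + 9 + 71 = 348
RR2 = 157 / 348 = 0.4511
Denominator: 144 + 13 + 73 + 38 + 9 = 277
RR6 = 157 / 277 = 0.5668
Difference = 56.68 − 45.11 = 11.57 percentage points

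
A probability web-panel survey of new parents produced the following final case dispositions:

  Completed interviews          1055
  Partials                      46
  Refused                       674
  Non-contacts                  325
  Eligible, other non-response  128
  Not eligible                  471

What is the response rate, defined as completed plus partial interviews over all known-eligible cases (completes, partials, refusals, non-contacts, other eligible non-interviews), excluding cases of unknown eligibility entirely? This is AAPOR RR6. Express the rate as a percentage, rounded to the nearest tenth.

Num → 1055 + 46 = 1101
Base → 1055 + 46 + 674 + 325 + 128 = 2228
RR6 = 1101 / 2228 = 0.4942

49.4%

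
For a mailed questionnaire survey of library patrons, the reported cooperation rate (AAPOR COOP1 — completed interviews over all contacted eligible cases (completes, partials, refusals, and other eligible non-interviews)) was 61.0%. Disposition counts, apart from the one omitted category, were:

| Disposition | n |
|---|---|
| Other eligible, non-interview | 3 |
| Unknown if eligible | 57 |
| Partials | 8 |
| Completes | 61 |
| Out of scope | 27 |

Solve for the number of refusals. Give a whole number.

COOP1 = 61 / D = 0.610
D = 61 / 0.610 = 100.0
Rest of base = 72
refusals = 100.0 − 72 ≈ 28

28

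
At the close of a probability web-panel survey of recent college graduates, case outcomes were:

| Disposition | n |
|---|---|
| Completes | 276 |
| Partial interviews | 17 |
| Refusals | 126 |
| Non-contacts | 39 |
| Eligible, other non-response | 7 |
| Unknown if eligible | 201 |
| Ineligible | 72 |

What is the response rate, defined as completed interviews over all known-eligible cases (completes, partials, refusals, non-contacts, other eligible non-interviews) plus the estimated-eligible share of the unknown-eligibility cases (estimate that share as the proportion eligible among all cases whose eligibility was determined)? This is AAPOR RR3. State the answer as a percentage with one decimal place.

Numerator: 276
Determined eligible: 276 + 17 + 126 + 39 + 7 = 465
e = 465 / (465 + 72) = 465 / 537 = 0.8659
e × U: 0.8659 × 201 = 174.05
Base: 465 + 174.05 = 639.05
RR3 = 276 / 639.05 = 0.4319

43.2%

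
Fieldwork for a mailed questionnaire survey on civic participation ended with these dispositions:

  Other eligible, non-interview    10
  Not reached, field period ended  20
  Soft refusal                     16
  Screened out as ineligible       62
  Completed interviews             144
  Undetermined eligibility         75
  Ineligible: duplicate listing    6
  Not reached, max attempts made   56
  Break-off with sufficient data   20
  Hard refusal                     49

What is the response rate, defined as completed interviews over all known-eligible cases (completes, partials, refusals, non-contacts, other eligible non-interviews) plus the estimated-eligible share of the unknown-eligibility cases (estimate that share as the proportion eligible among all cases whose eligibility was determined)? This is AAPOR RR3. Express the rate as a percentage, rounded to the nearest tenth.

38.2%

Refused = 49 + 16 = 65
No answer / not reached = 20 + 56 = 76
Ineligible = 62 + 6 = 68
Top → 144
Eligible (known) → 144 + 20 + 65 + 76 + 10 = 315
e = 315 / (315 + 68) = 315 / 383 = 0.8225
Eligible share of unknowns → 0.8225 × 75 = 61.69
Base → 315 + 61.69 = 376.69
RR3 = 144 / 376.69 = 0.3823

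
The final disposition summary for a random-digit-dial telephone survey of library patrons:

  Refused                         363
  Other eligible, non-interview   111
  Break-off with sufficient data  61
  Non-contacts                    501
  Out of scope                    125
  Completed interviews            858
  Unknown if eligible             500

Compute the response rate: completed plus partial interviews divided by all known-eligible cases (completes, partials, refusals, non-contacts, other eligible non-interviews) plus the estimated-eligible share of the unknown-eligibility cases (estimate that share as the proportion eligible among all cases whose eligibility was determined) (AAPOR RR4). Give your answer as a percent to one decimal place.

38.9%

Top → 858 + 61 = 919
Eligible (known) → 858 + 61 + 363 + 501 + 111 = 1894
e = 1894 / (1894 + 125) = 1894 / 2019 = 0.9381
Estimated eligible among unknowns → 0.9381 × 500 = 469.05
Denominator → 1894 + 469.05 = 2363.05
RR4 = 919 / 2363.05 = 0.3889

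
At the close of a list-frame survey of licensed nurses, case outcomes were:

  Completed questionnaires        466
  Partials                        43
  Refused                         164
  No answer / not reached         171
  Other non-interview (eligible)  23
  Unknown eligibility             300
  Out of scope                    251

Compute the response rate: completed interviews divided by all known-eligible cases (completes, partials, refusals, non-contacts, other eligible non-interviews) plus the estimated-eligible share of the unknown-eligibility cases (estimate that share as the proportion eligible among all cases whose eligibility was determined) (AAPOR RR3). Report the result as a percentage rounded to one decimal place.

42.4%

Numerator → 466
Known eligible → 466 + 43 + 164 + 171 + 23 = 867
e = 867 / (867 + 251) = 867 / 1118 = 0.7755
Eligible share of unknowns → 0.7755 × 300 = 232.65
Denominator → 867 + 232.65 = 1099.65
RR3 = 466 / 1099.65 = 0.4238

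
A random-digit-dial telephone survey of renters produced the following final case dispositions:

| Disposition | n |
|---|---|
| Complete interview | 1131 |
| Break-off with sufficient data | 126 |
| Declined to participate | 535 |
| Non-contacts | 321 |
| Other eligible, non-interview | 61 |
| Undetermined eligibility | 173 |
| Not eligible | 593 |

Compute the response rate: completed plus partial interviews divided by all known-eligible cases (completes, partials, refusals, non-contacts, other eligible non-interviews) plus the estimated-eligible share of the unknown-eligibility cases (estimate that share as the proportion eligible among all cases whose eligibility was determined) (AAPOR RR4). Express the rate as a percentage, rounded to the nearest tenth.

Top = 1131 + 126 = 1257
Eligible (known) = 1131 + 126 + 535 + 321 + 61 = 2174
e = 2174 / (2174 + 593) = 2174 / 2767 = 0.7857
Estimated eligible among unknowns = 0.7857 × 173 = 135.93
Denom = 2174 + 135.93 = 2309.93
RR4 = 1257 / 2309.93 = 0.5442

54.4%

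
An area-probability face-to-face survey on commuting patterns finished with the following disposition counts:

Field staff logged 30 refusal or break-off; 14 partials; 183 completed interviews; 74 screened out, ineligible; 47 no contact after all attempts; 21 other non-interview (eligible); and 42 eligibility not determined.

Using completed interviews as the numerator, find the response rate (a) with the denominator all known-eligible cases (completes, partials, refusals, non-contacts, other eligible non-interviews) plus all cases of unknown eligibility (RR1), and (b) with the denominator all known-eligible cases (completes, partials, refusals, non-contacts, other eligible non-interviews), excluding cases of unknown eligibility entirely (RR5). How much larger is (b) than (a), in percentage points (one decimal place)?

Top → 183
Base → 183 + 14 + 30 + 47 + 21 + 42 = 337
RR1 = 183 / 337 = 0.5430
Base → 183 + 14 + 30 + 47 + 21 = 295
RR5 = 183 / 295 = 0.6203
Difference = 62.03 − 54.30 = 7.73 percentage points

7.7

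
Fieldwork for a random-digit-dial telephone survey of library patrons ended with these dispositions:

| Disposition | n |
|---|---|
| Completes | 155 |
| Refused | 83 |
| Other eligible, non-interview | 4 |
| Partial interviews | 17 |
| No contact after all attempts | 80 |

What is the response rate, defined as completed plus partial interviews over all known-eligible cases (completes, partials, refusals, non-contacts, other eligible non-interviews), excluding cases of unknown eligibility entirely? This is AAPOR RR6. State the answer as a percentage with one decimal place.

Top: 155 + 17 = 172
Denominator: 155 + 17 + 83 + 80 + 4 = 339
RR6 = 172 / 339 = 0.5074

50.7%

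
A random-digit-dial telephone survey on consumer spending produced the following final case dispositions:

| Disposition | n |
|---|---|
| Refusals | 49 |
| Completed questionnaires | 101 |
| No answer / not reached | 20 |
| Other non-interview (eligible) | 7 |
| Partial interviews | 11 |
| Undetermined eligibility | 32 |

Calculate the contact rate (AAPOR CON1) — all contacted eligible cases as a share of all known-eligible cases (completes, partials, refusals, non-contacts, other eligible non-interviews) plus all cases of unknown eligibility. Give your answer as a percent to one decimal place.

Num → 101 + 11 + 49 + 7 = 168
Denom → 101 + 11 + 49 + 20 + 7 + 32 = 220
CON1 = 168 / 220 = 0.7636

76.4%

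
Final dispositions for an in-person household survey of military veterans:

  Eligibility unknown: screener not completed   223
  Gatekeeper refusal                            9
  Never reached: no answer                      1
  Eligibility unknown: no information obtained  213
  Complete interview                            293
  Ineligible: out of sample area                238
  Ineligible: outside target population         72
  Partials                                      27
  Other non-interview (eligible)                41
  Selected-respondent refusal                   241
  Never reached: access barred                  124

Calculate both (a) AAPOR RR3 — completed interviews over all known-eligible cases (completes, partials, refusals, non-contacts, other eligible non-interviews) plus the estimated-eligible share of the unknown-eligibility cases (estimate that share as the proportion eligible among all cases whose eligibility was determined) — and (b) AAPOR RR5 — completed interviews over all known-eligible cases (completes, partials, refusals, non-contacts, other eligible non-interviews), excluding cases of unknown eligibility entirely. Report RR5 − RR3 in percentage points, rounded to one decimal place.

11.7

Refusals = 9 + 241 = 250
No contact after all attempts = 1 + 124 = 125
Unknown if eligible = 223 + 213 = 436
Out of scope = 72 + 238 = 310
Numerator = 293
Eligible (known) = 293 + 27 + 250 + 125 + 41 = 736
e = 736 / (736 + 310) = 736 / 1046 = 0.7036
e × U = 0.7036 × 436 = 306.77
Denom = 736 + 306.77 = 1042.77
RR3 = 293 / 1042.77 = 0.2810
Denom = 293 + 27 + 250 + 125 + 41 = 736
RR5 = 293 / 736 = 0.3981
Difference = 39.81 − 28.10 = 11.71 percentage points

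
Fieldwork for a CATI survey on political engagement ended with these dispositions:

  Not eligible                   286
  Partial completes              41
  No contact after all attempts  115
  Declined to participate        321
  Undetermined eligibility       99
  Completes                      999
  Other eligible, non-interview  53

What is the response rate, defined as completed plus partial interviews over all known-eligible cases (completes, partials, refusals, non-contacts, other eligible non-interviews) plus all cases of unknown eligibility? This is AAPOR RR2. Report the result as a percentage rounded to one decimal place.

63.9%

Num: 999 + 41 = 1040
Base: 999 + 41 + 321 + 115 + 53 + 99 = 1628
RR2 = 1040 / 1628 = 0.6388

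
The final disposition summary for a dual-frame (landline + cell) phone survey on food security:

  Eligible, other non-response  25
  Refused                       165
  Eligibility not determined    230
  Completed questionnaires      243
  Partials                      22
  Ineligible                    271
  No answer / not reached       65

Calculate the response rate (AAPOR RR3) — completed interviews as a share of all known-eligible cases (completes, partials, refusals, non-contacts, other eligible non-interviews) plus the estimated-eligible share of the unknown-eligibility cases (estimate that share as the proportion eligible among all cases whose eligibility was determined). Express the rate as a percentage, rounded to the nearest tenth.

36.2%

Top = 243
Determined eligible = 243 + 22 + 165 + 65 + 25 = 520
e = 520 / (520 + 271) = 520 / 791 = 0.6574
e × U = 0.6574 × 230 = 151.20
Base = 520 + 151.20 = 671.20
RR3 = 243 / 671.20 = 0.3620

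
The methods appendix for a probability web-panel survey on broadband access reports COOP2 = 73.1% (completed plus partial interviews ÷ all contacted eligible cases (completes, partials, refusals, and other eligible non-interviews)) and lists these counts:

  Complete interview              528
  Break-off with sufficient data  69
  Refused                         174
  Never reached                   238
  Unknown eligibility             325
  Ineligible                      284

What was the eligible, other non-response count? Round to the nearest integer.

Num: 528 + 69 = 597
COOP2 = 597 / D = 0.731
D = 597 / 0.731 = 816.7
Rest of base = 771
eligible, other non-response = 816.7 − 771 ≈ 46

46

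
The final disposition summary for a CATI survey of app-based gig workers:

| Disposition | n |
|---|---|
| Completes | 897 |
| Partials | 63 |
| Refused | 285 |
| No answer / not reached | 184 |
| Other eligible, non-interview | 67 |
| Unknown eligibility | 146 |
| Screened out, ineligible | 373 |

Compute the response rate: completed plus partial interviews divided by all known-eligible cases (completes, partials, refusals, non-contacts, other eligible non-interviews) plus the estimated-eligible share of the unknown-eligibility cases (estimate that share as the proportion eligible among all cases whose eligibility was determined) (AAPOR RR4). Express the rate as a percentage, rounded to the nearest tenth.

59.5%

Num = 897 + 63 = 960
Known eligible = 897 + 63 + 285 + 184 + 67 = 1496
e = 1496 / (1496 + 373) = 1496 / 1869 = 0.8004
Estimated eligible among unknowns = 0.8004 × 146 = 116.86
Denom = 1496 + 116.86 = 1612.86
RR4 = 960 / 1612.86 = 0.5952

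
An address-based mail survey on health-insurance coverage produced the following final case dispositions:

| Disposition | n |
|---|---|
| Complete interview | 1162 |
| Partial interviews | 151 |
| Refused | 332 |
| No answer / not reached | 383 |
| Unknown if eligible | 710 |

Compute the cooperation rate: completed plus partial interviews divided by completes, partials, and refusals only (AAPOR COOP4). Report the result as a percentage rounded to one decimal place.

79.8%

Numerator: 1162 + 151 = 1313
Base: 1162 + 151 + 332 = 1645
COOP4 = 1313 / 1645 = 0.7982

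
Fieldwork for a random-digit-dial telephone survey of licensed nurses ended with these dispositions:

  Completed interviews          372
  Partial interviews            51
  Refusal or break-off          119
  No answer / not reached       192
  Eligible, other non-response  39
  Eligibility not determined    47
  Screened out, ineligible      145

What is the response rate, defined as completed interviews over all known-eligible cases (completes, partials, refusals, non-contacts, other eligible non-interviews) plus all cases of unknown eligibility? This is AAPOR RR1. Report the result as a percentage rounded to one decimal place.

Numerator → 372
Denominator → 372 + 51 + 119 + 192 + 39 + 47 = 820
RR1 = 372 / 820 = 0.4537

45.4%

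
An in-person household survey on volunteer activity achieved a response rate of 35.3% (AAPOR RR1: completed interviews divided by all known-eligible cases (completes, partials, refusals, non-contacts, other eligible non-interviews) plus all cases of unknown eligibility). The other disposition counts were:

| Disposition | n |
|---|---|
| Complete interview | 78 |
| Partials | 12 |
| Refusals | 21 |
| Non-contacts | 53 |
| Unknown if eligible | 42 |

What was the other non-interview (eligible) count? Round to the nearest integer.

RR1 = 78 / D = 0.353
D = 78 / 0.353 = 221.0
Other denominator terms total 206
other non-interview (eligible) = 221.0 − 206 ≈ 15

15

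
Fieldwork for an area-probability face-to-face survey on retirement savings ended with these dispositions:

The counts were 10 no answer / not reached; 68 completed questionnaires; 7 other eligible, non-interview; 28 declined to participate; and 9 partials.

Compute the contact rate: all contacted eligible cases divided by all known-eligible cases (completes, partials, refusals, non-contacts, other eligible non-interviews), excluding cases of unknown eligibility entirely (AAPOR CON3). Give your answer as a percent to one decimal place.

91.8%

Top → 68 + 9 + 28 + 7 = 112
Base → 68 + 9 + 28 + 10 + 7 = 122
CON3 = 112 / 122 = 0.9180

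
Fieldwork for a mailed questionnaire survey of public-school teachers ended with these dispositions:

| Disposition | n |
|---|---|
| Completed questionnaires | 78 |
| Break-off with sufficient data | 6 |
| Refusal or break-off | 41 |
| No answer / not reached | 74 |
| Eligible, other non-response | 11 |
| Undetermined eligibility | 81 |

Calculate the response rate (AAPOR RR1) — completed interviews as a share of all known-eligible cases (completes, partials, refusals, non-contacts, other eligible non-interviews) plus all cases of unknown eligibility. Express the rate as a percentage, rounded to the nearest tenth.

26.8%

Num = 78
Base = 78 + 6 + 41 + 74 + 11 + 81 = 291
RR1 = 78 / 291 = 0.2680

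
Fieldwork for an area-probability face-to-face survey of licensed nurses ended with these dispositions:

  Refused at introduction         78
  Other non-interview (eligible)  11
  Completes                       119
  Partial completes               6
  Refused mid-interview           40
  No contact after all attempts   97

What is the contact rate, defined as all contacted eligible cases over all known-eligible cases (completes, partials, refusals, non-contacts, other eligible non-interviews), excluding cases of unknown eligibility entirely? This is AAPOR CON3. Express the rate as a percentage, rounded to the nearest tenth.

72.4%

Refused = 78 + 40 = 118
Num → 119 + 6 + 118 + 11 = 254
Denominator → 119 + 6 + 118 + 97 + 11 = 351
CON3 = 254 / 351 = 0.7236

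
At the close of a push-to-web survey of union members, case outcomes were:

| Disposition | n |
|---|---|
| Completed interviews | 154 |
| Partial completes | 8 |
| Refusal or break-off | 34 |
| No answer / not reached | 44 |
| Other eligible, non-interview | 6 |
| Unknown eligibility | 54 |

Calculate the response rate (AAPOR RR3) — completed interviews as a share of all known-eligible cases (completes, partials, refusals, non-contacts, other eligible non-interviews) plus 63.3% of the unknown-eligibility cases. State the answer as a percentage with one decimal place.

55.0%

Num = 154
Known eligible = 154 + 8 + 34 + 44 + 6 = 246
Eligible share of unknowns = 0.6330 × 54 = 34.18
Denom = 246 + 34.18 = 280.18
RR3 = 154 / 280.18 = 0.5496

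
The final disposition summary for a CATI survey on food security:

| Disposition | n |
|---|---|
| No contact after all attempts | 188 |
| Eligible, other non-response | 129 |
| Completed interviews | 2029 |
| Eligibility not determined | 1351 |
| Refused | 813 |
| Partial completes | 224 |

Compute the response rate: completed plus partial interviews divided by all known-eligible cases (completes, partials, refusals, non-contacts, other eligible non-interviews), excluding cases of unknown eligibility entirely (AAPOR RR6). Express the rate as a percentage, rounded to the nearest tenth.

Numerator = 2029 + 224 = 2253
Denom = 2029 + 224 + 813 + 188 + 129 = 3383
RR6 = 2253 / 3383 = 0.6660

66.6%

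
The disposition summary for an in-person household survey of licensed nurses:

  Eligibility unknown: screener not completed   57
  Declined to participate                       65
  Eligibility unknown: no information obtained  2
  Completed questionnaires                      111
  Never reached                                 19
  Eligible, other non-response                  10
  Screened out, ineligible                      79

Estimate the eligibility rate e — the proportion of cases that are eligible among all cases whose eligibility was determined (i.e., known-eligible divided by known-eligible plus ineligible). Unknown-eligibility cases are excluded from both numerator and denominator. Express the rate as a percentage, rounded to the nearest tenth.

72.2%

Unknown if eligible = 57 + 2 = 59
Known eligible = 111 + 65 + 19 + 10 = 205
e = 205 / (205 + 79) = 205 / 284 = 0.7218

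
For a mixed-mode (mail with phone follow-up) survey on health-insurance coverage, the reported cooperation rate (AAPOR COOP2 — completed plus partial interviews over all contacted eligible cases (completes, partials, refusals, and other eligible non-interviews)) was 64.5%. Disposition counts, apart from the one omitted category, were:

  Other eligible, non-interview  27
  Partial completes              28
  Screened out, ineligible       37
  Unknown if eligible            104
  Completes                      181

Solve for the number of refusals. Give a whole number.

88

Numerator: 181 + 28 = 209
COOP2 = 209 / D = 0.645
D = 209 / 0.645 = 324.0
Rest of base = 236
refusals = 324.0 − 236 ≈ 88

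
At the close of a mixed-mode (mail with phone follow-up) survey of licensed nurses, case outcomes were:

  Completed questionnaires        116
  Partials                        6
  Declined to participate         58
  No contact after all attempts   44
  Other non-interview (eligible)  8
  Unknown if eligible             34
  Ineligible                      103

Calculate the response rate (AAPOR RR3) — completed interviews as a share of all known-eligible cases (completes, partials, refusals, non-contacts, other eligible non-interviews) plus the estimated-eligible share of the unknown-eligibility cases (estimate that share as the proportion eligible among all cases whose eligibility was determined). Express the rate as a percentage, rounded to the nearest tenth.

Top → 116
Eligible (known) → 116 + 6 + 58 + 44 + 8 = 232
e = 232 / (232 + 103) = 232 / 335 = 0.6925
Eligible share of unknowns → 0.6925 × 34 = 23.55
Denominator → 232 + 23.55 = 255.55
RR3 = 116 / 255.55 = 0.4539

45.4%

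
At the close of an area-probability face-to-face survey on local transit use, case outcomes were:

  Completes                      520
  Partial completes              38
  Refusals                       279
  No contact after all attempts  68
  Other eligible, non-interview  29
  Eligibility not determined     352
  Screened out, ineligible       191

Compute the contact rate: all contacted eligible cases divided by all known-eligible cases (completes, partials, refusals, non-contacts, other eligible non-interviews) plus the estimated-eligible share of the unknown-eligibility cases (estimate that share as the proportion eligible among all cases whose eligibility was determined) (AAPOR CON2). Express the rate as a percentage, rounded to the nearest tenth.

70.6%

Top: 520 + 38 + 279 + 29 = 866
Determined eligible: 520 + 38 + 279 + 68 + 29 = 934
e = 934 / (934 + 191) = 934 / 1125 = 0.8302
Estimated eligible among unknowns: 0.8302 × 352 = 292.23
Denominator: 934 + 292.23 = 1226.23
CON2 = 866 / 1226.23 = 0.7062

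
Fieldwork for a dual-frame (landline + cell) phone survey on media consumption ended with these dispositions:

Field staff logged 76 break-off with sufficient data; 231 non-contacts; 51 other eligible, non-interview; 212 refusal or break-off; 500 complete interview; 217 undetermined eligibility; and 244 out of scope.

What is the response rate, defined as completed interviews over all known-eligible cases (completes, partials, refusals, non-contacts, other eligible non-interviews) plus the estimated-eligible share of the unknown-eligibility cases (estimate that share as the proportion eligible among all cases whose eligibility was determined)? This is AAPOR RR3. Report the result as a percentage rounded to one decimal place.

40.1%

Numerator → 500
Determined eligible → 500 + 76 + 212 + 231 + 51 = 1070
e = 1070 / (1070 + 244) = 1070 / 1314 = 0.8143
Estimated eligible among unknowns → 0.8143 × 217 = 176.70
Denominator → 1070 + 176.70 = 1246.70
RR3 = 500 / 1246.70 = 0.4011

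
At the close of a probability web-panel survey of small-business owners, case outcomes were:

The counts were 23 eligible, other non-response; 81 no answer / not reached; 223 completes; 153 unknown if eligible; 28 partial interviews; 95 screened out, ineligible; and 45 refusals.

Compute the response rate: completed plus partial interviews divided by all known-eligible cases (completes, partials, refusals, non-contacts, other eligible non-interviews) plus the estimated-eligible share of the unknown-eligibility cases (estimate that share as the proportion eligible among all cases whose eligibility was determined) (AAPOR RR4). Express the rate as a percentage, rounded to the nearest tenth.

Numerator → 223 + 28 = 251
Determined eligible → 223 + 28 + 45 + 81 + 23 = 400
e = 400 / (400 + 95) = 400 / 495 = 0.8081
Estimated eligible among unknowns → 0.8081 × 153 = 123.64
Base → 400 + 123.64 = 523.64
RR4 = 251 / 523.64 = 0.4793

47.9%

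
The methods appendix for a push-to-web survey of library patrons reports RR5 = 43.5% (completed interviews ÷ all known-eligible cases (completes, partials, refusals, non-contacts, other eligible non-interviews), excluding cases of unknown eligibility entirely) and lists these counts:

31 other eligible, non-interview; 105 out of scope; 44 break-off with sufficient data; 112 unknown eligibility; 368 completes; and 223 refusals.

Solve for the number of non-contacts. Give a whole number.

180

RR5 = 368 / D = 0.435
D = 368 / 0.435 = 846.0
Other denominator terms total 666
non-contacts = 846.0 − 666 ≈ 180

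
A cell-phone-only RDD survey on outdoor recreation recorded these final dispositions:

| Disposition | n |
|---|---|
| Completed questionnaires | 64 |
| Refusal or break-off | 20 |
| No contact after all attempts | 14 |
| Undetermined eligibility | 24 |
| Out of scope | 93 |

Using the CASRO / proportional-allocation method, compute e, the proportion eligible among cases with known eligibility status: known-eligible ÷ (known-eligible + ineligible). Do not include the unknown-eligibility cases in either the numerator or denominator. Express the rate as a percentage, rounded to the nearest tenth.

51.3%

Eligible (known) = 64 + 20 + 14 = 98
e = 98 / (98 + 93) = 98 / 191 = 0.5131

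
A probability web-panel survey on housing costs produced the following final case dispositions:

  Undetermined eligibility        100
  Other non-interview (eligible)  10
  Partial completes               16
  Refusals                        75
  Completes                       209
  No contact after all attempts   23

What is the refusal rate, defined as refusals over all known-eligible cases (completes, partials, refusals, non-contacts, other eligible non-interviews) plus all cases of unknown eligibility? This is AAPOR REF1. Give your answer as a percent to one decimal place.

17.3%

Numerator = 75
Base = 209 + 16 + 75 + 23 + 10 + 100 = 433
REF1 = 75 / 433 = 0.1732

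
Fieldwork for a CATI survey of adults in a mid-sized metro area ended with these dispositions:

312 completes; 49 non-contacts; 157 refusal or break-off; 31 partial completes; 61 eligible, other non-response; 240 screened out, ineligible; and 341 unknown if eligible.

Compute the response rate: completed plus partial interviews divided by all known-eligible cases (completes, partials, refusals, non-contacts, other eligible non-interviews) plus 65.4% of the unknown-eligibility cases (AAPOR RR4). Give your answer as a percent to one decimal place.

41.2%

Top → 312 + 31 = 343
Eligible (known) → 312 + 31 + 157 + 49 + 61 = 610
Estimated eligible among unknowns → 0.6540 × 341 = 223.01
Denom → 610 + 223.01 = 833.01
RR4 = 343 / 833.01 = 0.4118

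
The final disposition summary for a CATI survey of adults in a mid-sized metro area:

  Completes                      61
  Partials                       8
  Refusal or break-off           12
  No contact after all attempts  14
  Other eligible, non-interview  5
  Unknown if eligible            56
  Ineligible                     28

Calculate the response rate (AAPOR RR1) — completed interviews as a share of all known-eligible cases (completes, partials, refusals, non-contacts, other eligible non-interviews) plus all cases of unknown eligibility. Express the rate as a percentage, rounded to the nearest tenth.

Top = 61
Denominator = 61 + 8 + 12 + 14 + 5 + 56 = 156
RR1 = 61 / 156 = 0.3910

39.1%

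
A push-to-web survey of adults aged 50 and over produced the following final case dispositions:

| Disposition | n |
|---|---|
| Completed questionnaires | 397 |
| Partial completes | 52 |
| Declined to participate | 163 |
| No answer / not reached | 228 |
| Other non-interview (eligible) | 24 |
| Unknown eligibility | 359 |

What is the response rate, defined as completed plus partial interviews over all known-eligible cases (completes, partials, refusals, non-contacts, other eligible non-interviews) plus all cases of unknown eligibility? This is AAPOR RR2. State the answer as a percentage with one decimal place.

36.7%

Numerator → 397 + 52 = 449
Denominator → 397 + 52 + 163 + 228 + 24 + 359 = 1223
RR2 = 449 / 1223 = 0.3671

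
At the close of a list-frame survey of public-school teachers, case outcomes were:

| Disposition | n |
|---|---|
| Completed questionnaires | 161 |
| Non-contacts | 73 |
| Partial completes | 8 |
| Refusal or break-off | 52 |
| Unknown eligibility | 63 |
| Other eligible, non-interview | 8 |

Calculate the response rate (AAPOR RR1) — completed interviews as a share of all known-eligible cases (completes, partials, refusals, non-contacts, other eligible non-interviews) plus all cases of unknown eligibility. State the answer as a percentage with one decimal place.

44.1%

Num: 161
Denom: 161 + 8 + 52 + 73 + 8 + 63 = 365
RR1 = 161 / 365 = 0.4411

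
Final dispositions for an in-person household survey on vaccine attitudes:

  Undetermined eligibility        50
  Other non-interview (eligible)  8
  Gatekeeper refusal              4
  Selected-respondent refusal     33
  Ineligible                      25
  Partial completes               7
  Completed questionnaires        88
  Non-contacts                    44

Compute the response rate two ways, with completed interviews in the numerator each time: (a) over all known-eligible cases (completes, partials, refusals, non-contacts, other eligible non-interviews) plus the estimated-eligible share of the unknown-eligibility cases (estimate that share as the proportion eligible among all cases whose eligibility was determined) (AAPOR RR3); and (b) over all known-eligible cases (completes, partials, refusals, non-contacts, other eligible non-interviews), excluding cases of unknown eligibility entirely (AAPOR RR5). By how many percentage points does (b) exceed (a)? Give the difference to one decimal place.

9.2

Refusals = 4 + 33 = 37
Numerator: 88
Determined eligible: 88 + 7 + 37 + 44 + 8 = 184
e = 184 / (184 + 25) = 184 / 209 = 0.8804
e × U: 0.8804 × 50 = 44.02
Base: 184 + 44.02 = 228.02
RR3 = 88 / 228.02 = 0.3859
Base: 88 + 7 + 37 + 44 + 8 = 184
RR5 = 88 / 184 = 0.4783
Difference = 47.83 − 38.59 = 9.24 percentage points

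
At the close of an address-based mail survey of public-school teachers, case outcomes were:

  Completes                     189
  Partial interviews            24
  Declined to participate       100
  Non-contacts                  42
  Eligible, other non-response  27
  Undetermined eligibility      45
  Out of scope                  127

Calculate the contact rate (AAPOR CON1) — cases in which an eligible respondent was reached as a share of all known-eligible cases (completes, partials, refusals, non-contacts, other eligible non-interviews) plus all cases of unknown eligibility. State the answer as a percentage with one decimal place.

79.6%

Numerator: 189 + 24 + 100 + 27 = 340
Base: 189 + 24 + 100 + 42 + 27 + 45 = 427
CON1 = 340 / 427 = 0.7963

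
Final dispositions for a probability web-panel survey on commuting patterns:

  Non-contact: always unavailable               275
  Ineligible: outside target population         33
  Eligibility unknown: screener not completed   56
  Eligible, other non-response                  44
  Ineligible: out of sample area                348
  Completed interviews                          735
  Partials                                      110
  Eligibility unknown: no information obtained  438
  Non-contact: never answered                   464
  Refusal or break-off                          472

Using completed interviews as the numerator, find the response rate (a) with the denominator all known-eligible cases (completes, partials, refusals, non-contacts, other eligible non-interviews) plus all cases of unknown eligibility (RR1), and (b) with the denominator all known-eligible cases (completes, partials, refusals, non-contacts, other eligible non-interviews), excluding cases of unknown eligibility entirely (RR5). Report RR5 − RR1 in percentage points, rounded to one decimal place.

Never reached = 464 + 275 = 739
Unknown eligibility = 56 + 438 = 494
Screened out, ineligible = 33 + 348 = 381
Numerator = 735
Denom = 735 + 110 + 472 + 739 + 44 + 494 = 2594
RR1 = 735 / 2594 = 0.2833
Denom = 735 + 110 + 472 + 739 + 44 = 2100
RR5 = 735 / 2100 = 0.3500
Difference = 35.00 − 28.33 = 6.67 percentage points

6.7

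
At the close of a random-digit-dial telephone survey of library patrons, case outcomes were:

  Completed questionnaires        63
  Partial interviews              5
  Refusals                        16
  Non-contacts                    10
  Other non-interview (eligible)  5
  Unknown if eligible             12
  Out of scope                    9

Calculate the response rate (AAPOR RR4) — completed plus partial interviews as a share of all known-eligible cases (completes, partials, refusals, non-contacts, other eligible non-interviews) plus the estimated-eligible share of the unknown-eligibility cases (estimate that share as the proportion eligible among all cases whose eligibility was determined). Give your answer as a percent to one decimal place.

61.8%

Top: 63 + 5 = 68
Eligible (known): 63 + 5 + 16 + 10 + 5 = 99
e = 99 / (99 + 9) = 99 / 108 = 0.9167
Eligible share of unknowns: 0.9167 × 12 = 11.00
Base: 99 + 11.00 = 110.00
RR4 = 68 / 110.00 = 0.6182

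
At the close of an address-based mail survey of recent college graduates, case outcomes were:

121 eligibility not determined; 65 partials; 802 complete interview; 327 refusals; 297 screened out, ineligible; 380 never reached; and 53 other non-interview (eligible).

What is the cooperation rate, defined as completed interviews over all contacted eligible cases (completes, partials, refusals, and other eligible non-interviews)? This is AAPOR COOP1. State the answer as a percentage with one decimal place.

64.3%

Top = 802
Denominator = 802 + 65 + 327 + 53 = 1247
COOP1 = 802 / 1247 = 0.6431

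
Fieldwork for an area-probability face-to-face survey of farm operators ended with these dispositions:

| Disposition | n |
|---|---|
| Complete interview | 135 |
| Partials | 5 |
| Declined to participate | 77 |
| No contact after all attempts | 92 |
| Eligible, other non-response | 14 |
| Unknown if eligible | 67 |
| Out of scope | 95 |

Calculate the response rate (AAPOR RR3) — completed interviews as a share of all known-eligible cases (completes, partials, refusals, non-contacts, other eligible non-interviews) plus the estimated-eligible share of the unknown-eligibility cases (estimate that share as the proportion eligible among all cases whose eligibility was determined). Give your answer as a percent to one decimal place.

36.0%

Num = 135
Known eligible = 135 + 5 + 77 + 92 + 14 = 323
e = 323 / (323 + 95) = 323 / 418 = 0.7727
Eligible share of unknowns = 0.7727 × 67 = 51.77
Denominator = 323 + 51.77 = 374.77
RR3 = 135 / 374.77 = 0.3602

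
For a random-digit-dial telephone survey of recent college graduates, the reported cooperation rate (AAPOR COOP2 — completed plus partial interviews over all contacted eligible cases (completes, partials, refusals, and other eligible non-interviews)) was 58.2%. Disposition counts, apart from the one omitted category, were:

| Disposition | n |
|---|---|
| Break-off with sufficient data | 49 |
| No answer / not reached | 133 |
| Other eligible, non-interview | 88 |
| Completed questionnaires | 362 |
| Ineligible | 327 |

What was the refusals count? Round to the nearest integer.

Num → 362 + 49 = 411
COOP2 = 411 / D = 0.582
D = 411 / 0.582 = 706.2
Other denominator terms total 499
refusals = 706.2 − 499 ≈ 207

207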